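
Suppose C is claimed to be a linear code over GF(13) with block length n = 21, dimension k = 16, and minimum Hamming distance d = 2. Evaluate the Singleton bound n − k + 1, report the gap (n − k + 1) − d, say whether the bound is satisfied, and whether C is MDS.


Singleton RHS = n − k + 1 = 6, slack = 4, bound satisfied, not MDS.

Singleton bound: d ≤ n − k + 1.
Here n = 21, k = 16, so n − k + 1 = 6.
Given d = 2, check d ≤ 6: YES.
Slack = (n − k + 1) − d = 4.
The code is NOT MDS (slack = 4 > 0).
Description: the claimed parameters are [21, 16, 2]_13; such a code would be non-MDS.


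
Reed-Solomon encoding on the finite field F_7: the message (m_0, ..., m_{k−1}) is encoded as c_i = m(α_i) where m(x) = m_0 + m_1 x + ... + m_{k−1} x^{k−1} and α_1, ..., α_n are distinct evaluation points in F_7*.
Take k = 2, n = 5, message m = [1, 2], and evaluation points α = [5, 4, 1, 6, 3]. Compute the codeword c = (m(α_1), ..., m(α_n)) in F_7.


c = [4, 2, 3, 6, 0]

Message polynomial: m(x) = 1 + 2·x (mod 7).
For each evaluation point α_i, compute m(α_i) mod 7:
  α_1 = 5: Horner steps 2 → 4, so m(5) = 4.
  α_2 = 4: Horner steps 2 → 2, so m(4) = 2.
  α_3 = 1: Horner steps 2 → 3, so m(1) = 3.
  α_4 = 6: Horner steps 2 → 6, so m(6) = 6.
  α_5 = 3: Horner steps 2 → 0, so m(3) = 0.
Codeword c = [4, 2, 3, 6, 0] ∈ F_7^5.


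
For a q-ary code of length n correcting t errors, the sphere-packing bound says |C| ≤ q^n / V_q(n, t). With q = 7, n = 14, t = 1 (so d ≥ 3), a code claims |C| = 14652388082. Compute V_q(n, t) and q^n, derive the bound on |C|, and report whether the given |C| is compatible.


V_q(n, t) = 85, q^n = 678223072849, Hamming bound = 7979094974, |C| = 14652388082 > bound (violated).

Step 1: Compute V_q(n, t) = Σ_{j=0}^1 C(n, j) (q−1)^j.
  j = 0: C(14,0)·(6)^0 = 1·1 = 1.
  j = 1: C(14,1)·(6)^1 = 14·6 = 84.
  V_q(n, t) = 1 + 84 = 85.
Step 2: q^n = 7^14 = 678223072849.
Step 3: Hamming bound ⌊q^n / V_q(n,t)⌋ = ⌊678223072849/85⌋ = 7979094974.
Step 4: Compare |C| = 14652388082 to 7979094974: violated.
The claimed |C| lies above the Hamming bound, so no 7-ary code of length 14 with d ≥ 3 can have 14652388082 codewords.


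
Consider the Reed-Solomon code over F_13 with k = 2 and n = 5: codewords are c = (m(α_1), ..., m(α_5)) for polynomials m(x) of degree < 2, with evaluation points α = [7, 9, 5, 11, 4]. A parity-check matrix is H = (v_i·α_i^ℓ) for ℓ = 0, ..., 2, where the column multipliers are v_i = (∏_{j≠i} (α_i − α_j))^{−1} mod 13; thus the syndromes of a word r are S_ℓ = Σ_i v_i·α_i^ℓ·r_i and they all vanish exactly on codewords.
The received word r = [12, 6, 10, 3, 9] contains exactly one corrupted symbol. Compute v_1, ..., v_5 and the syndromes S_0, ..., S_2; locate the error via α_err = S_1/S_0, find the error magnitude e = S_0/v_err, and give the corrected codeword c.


S = (4, 10, 12), error at position 2, error magnitude e = 5, c = [12, 1, 10, 3, 9].

Step 1: column multipliers v_i = (∏_{j≠i}(α_i − α_j))^{−1} mod 13.
  i = 1 (α = 7): (7−9)(7−5)(7−11)(7−4) = (−2)·2·(−4)·3 = 48 ≡ 9, so v_1 = 9^{−1} = 3 (mod 13).
  i = 2 (α = 9): (9−7)(9−5)(9−11)(9−4) = 2·4·(−2)·5 = −80 ≡ 11, so v_2 = 11^{−1} = 6 (mod 13).
  i = 3 (α = 5): (5−7)(5−9)(5−11)(5−4) = (−2)·(−4)·(−6)·1 = −48 ≡ 4, so v_3 = 4^{−1} = 10 (mod 13).
  i = 4 (α = 11): (11−7)(11−9)(11−5)(11−4) = 4·2·6·7 = 336 ≡ 11, so v_4 = 11^{−1} = 6 (mod 13).
  i = 5 (α = 4): (4−7)(4−9)(4−5)(4−11) = (−3)·(−5)·(−1)·(−7) = 105 ≡ 1, so v_5 = 1^{−1} = 1 (mod 13).
  v = [3, 6, 10, 6, 1].
Step 2: syndromes of r = [12, 6, 10, 3, 9] (all sums mod 13).
  S_0 = Σ v_i r_i = 3·12 + 6·6 + 10·10 + 6·3 + 1·9 = 199 ≡ 4.
  S_1 = Σ v_i α_i r_i = 3·7·12 + 6·9·6 + 10·5·10 + 6·11·3 + 1·4·9 = 1310 ≡ 10.
  α_i^2 mod 13 = [10, 3, 12, 4, 3].
  S_2 = Σ v_i α_i^2 r_i = 3·10·12 + 6·3·6 + 10·12·10 + 6·4·3 + 1·3·9 = 1767 ≡ 12.
  S = (4, 10, 12) ≠ 0, so r is not a codeword (an error is present).
Step 3: locate the error. For a single error e at position i, S_ℓ = v_i·e·α_i^ℓ, so α_err = S_1/S_0.
  S_0^{−1} = 4^{−1} = 10 (mod 13), so α_err = 10·10 = 100 ≡ 9 = α_2. Error position i = 2.
  Consistency check: S_2/S_1 = 12·4 = 48 ≡ 9 = α_err ✓ (single-error assumption holds).
Step 4: error magnitude e = S_0/v_2 = S_0·∏_{j≠2}(α_2 − α_j) = 4·11 = 44 ≡ 5 (mod 13).
Step 5: correct position 2: c_2 = r_2 − e = 6 − 5 ≡ 1 (mod 13). Hence c = [12, 1, 10, 3, 9].
  Check: interpolating c through the α_i gives m(x) = 5 + 1·x (degree < 2) with m(α_i) = c_i for every i, so c is indeed a codeword.


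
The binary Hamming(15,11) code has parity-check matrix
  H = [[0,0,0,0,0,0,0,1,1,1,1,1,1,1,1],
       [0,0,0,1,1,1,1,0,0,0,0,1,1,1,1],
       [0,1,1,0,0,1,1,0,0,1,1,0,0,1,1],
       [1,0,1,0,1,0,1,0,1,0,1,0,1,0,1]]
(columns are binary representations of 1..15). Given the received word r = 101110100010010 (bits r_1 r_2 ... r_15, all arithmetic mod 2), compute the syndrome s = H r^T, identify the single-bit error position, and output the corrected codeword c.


s = (0, 0, 0, 1)^T, error position = 1, corrected codeword c = 001110100010010

Compute s = H r^T mod 2 one row at a time:
  s_1 = 0 + 0 + 0 + 1 + 0 + 0 + 1 + 0 = 2 ≡ 0 (mod 2).
  s_2 = 1 + 1 + 0 + 1 + 0 + 0 + 1 + 0 = 4 ≡ 0 (mod 2).
  s_3 = 0 + 1 + 0 + 1 + 0 + 1 + 1 + 0 = 4 ≡ 0 (mod 2).
  s_4 = 1 + 1 + 1 + 1 + 0 + 1 + 0 + 0 = 5 ≡ 1 (mod 2).
s = (0, 0, 0, 1)^T — this equals column 1 of H (binary 0001), so error is at position 1.
Correct: flip bit 1 of r = 101110100010010 to get c = 001110100010010.


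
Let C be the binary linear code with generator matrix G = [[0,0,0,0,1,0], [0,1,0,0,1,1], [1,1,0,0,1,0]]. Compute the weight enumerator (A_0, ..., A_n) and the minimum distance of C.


Weight distribution: A_0 = 1, A_1 = 1, A_2 = 3, A_3 = 3. Minimum distance d = 1.

Enumerate all 2^3 = 8 messages m ∈ F_2^3.
For each, compute codeword c = mG in F_2^6, then tally its weight.
  m = 000 → c = 000000, weight = 0.
  m = 100 → c = 000010, weight = 1.
  m = 010 → c = 010011, weight = 3.
  m = 110 → c = 010001, weight = 2.
  m = 001 → c = 110010, weight = 3.
  m = 101 → c = 110000, weight = 2.
  m = 011 → c = 100001, weight = 2.
  m = 111 → c = 100011, weight = 3.
Tally weights:
  weight 0: 1 codewords.
  weight 1: 1 codewords.
  weight 2: 3 codewords.
  weight 3: 3 codewords.
Minimum distance d = smallest w > 0 with A_w > 0 = 1.
Sanity: Σ A_w = 8 = 2^3 = 8 ✓.


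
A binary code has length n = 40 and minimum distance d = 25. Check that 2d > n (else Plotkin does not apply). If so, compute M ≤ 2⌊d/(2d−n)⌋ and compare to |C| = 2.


Plotkin bound M ≤ 4; given |C| = 2 ≤ bound (satisfied).

Check applicability: 2d = 50, n = 40.
2d − n = 10 > 0, so Plotkin applies.
Compute d/(2d−n) = 25/10 ≈ 2.5000.
⌊d/(2d−n)⌋ = 2.
Plotkin bound: M ≤ 2·2 = 4.
Given |C| = 2, check: satisfied.
This |C| is below the Plotkin bound.


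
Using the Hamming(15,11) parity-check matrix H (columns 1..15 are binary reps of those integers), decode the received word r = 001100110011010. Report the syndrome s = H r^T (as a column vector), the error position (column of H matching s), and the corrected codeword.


s = (0, 0, 0, 1)^T, error position = 1, corrected codeword c = 101100110011010

Compute s = H r^T mod 2 one row at a time:
  s_1 = 1 + 0 + 0 + 1 + 1 + 0 + 1 + 0 = 4 ≡ 0 (mod 2).
  s_2 = 1 + 0 + 0 + 1 + 1 + 0 + 1 + 0 = 4 ≡ 0 (mod 2).
  s_3 = 0 + 1 + 0 + 1 + 0 + 1 + 1 + 0 = 4 ≡ 0 (mod 2).
  s_4 = 0 + 1 + 0 + 1 + 0 + 1 + 0 + 0 = 3 ≡ 1 (mod 2).
s = (0, 0, 0, 1)^T — this equals column 1 of H (binary 0001), so error is at position 1.
Correct: flip bit 1 of r = 001100110011010 to get c = 101100110011010.


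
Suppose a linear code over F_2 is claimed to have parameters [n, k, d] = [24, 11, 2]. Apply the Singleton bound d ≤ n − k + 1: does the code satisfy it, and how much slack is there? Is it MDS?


Singleton RHS = n − k + 1 = 14, slack = 12, bound satisfied, not MDS.

Singleton bound: d ≤ n − k + 1.
Here n = 24, k = 11, so n − k + 1 = 14.
Given d = 2, check d ≤ 14: YES.
Slack = (n − k + 1) − d = 12.
The code is NOT MDS (slack = 12 > 0).
Description: the claimed parameters are [24, 11, 2]_2; such a code would be non-MDS.


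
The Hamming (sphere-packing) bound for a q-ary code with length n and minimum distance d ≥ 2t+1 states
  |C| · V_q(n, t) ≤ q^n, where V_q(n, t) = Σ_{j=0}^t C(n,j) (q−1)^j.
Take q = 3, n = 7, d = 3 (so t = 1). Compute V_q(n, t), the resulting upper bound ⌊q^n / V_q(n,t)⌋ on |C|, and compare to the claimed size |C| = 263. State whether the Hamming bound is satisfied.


V_q(n, t) = 15, q^n = 2187, Hamming bound = 145, |C| = 263 > bound (violated).

Step 1: Compute V_q(n, t) = Σ_{j=0}^1 C(n, j) (q−1)^j.
  j = 0: C(7,0)·(2)^0 = 1·1 = 1.
  j = 1: C(7,1)·(2)^1 = 7·2 = 14.
  V_q(n, t) = 1 + 14 = 15.
Step 2: q^n = 3^7 = 2187.
Step 3: Hamming bound ⌊q^n / V_q(n,t)⌋ = ⌊2187/15⌋ = 145.
Step 4: Compare |C| = 263 to 145: violated.
The claimed |C| lies above the Hamming bound, so no 3-ary code of length 7 with d ≥ 3 can have 263 codewords.


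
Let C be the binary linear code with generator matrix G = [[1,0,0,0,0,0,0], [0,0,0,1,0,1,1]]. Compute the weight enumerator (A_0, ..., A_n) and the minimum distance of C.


Weight distribution: A_0 = 1, A_1 = 1, A_3 = 1, A_4 = 1. Minimum distance d = 1.

Enumerate all 2^2 = 4 messages m ∈ F_2^2.
For each, compute codeword c = mG in F_2^7, then tally its weight.
  m = 00 → c = 0000000, weight = 0.
  m = 10 → c = 1000000, weight = 1.
  m = 01 → c = 0001011, weight = 3.
  m = 11 → c = 1001011, weight = 4.
Tally weights:
  weight 0: 1 codewords.
  weight 1: 1 codewords.
  weight 3: 1 codewords.
  weight 4: 1 codewords.
Minimum distance d = smallest w > 0 with A_w > 0 = 1.
Sanity: Σ A_w = 4 = 2^2 = 4 ✓.


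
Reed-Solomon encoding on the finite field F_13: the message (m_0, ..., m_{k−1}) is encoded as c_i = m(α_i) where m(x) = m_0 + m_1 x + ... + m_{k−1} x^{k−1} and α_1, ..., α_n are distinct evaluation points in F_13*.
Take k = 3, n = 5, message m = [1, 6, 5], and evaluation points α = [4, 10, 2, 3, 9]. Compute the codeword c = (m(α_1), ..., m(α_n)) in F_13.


c = [1, 2, 7, 12, 5]

Message polynomial: m(x) = 1 + 6·x + 5·x^2 (mod 13).
For each evaluation point α_i, compute m(α_i) mod 13:
  α_1 = 4: Horner steps 5 → 0 → 1, so m(4) = 1.
  α_2 = 10: Horner steps 5 → 4 → 2, so m(10) = 2.
  α_3 = 2: Horner steps 5 → 3 → 7, so m(2) = 7.
  α_4 = 3: Horner steps 5 → 8 → 12, so m(3) = 12.
  α_5 = 9: Horner steps 5 → 12 → 5, so m(9) = 5.
Codeword c = [1, 2, 7, 12, 5] ∈ F_13^5.


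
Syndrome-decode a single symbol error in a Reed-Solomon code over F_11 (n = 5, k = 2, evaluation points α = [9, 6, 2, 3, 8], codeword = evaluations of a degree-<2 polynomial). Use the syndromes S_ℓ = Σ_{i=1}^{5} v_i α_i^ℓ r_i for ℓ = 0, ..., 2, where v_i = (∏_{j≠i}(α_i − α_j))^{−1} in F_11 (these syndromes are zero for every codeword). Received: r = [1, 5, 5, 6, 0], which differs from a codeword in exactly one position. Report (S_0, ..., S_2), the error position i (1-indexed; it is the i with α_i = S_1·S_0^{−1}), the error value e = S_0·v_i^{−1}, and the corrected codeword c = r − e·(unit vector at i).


S = (3, 7, 9), error at position 2, error magnitude e = 7, c = [1, 9, 5, 6, 0].

Step 1: column multipliers v_i = (∏_{j≠i}(α_i − α_j))^{−1} mod 11.
  i = 1 (α = 9): (9−6)(9−2)(9−3)(9−8) = 3·7·6·1 = 126 ≡ 5, so v_1 = 5^{−1} = 9 (mod 11).
  i = 2 (α = 6): (6−9)(6−2)(6−3)(6−8) = (−3)·4·3·(−2) = 72 ≡ 6, so v_2 = 6^{−1} = 2 (mod 11).
  i = 3 (α = 2): (2−9)(2−6)(2−3)(2−8) = (−7)·(−4)·(−1)·(−6) = 168 ≡ 3, so v_3 = 3^{−1} = 4 (mod 11).
  i = 4 (α = 3): (3−9)(3−6)(3−2)(3−8) = (−6)·(−3)·1·(−5) = −90 ≡ 9, so v_4 = 9^{−1} = 5 (mod 11).
  i = 5 (α = 8): (8−9)(8−6)(8−2)(8−3) = (−1)·2·6·5 = −60 ≡ 6, so v_5 = 6^{−1} = 2 (mod 11).
  v = [9, 2, 4, 5, 2].
Step 2: syndromes of r = [1, 5, 5, 6, 0] (all sums mod 11).
  S_0 = Σ v_i r_i = 9·1 + 2·5 + 4·5 + 5·6 + 2·0 = 69 ≡ 3.
  S_1 = Σ v_i α_i r_i = 9·9·1 + 2·6·5 + 4·2·5 + 5·3·6 + 2·8·0 = 271 ≡ 7.
  α_i^2 mod 11 = [4, 3, 4, 9, 9].
  S_2 = Σ v_i α_i^2 r_i = 9·4·1 + 2·3·5 + 4·4·5 + 5·9·6 + 2·9·0 = 416 ≡ 9.
  S = (3, 7, 9) ≠ 0, so r is not a codeword (an error is present).
Step 3: locate the error. For a single error e at position i, S_ℓ = v_i·e·α_i^ℓ, so α_err = S_1/S_0.
  S_0^{−1} = 3^{−1} = 4 (mod 11), so α_err = 7·4 = 28 ≡ 6 = α_2. Error position i = 2.
  Consistency check: S_2/S_1 = 9·8 = 72 ≡ 6 = α_err ✓ (single-error assumption holds).
Step 4: error magnitude e = S_0/v_2 = S_0·∏_{j≠2}(α_2 − α_j) = 3·6 = 18 ≡ 7 (mod 11).
Step 5: correct position 2: c_2 = r_2 − e = 5 − 7 ≡ 9 (mod 11). Hence c = [1, 9, 5, 6, 0].
  Check: interpolating c through the α_i gives m(x) = 3 + 1·x (degree < 2) with m(α_i) = c_i for every i, so c is indeed a codeword.


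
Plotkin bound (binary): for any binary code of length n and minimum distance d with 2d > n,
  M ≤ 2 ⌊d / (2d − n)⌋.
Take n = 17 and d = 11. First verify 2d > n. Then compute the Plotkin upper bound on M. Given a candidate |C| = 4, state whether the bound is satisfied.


Plotkin bound M ≤ 4; given |C| = 4 ≤ bound (satisfied).

Check applicability: 2d = 22, n = 17.
2d − n = 5 > 0, so Plotkin applies.
Compute d/(2d−n) = 11/5 ≈ 2.2000.
⌊d/(2d−n)⌋ = 2.
Plotkin bound: M ≤ 2·2 = 4.
Given |C| = 4, check: satisfied.
This |C| is at the Plotkin bound.


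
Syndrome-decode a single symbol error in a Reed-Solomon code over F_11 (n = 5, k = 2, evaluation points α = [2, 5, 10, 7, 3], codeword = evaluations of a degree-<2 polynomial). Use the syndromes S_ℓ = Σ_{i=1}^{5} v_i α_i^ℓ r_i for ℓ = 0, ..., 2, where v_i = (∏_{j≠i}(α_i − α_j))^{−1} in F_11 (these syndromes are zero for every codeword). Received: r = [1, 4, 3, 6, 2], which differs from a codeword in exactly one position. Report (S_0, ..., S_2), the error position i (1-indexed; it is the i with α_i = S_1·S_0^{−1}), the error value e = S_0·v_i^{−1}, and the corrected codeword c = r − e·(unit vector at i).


S = (4, 7, 4), error at position 3, error magnitude e = 5, c = [1, 4, 9, 6, 2].

Step 1: column multipliers v_i = (∏_{j≠i}(α_i − α_j))^{−1} mod 11.
  i = 1 (α = 2): (2−5)(2−10)(2−7)(2−3) = (−3)·(−8)·(−5)·(−1) = 120 ≡ 10, so v_1 = 10^{−1} = 10 (mod 11).
  i = 2 (α = 5): (5−2)(5−10)(5−7)(5−3) = 3·(−5)·(−2)·2 = 60 ≡ 5, so v_2 = 5^{−1} = 9 (mod 11).
  i = 3 (α = 10): (10−2)(10−5)(10−7)(10−3) = 8·5·3·7 = 840 ≡ 4, so v_3 = 4^{−1} = 3 (mod 11).
  i = 4 (α = 7): (7−2)(7−5)(7−10)(7−3) = 5·2·(−3)·4 = −120 ≡ 1, so v_4 = 1^{−1} = 1 (mod 11).
  i = 5 (α = 3): (3−2)(3−5)(3−10)(3−7) = 1·(−2)·(−7)·(−4) = −56 ≡ 10, so v_5 = 10^{−1} = 10 (mod 11).
  v = [10, 9, 3, 1, 10].
Step 2: syndromes of r = [1, 4, 3, 6, 2] (all sums mod 11).
  S_0 = Σ v_i r_i = 10·1 + 9·4 + 3·3 + 1·6 + 10·2 = 81 ≡ 4.
  S_1 = Σ v_i α_i r_i = 10·2·1 + 9·5·4 + 3·10·3 + 1·7·6 + 10·3·2 = 392 ≡ 7.
  α_i^2 mod 11 = [4, 3, 1, 5, 9].
  S_2 = Σ v_i α_i^2 r_i = 10·4·1 + 9·3·4 + 3·1·3 + 1·5·6 + 10·9·2 = 367 ≡ 4.
  S = (4, 7, 4) ≠ 0, so r is not a codeword (an error is present).
Step 3: locate the error. For a single error e at position i, S_ℓ = v_i·e·α_i^ℓ, so α_err = S_1/S_0.
  S_0^{−1} = 4^{−1} = 3 (mod 11), so α_err = 7·3 = 21 ≡ 10 = α_3. Error position i = 3.
  Consistency check: S_2/S_1 = 4·8 = 32 ≡ 10 = α_err ✓ (single-error assumption holds).
Step 4: error magnitude e = S_0/v_3 = S_0·∏_{j≠3}(α_3 − α_j) = 4·4 = 16 ≡ 5 (mod 11).
Step 5: correct position 3: c_3 = r_3 − e = 3 − 5 ≡ 9 (mod 11). Hence c = [1, 4, 9, 6, 2].
  Check: interpolating c through the α_i gives m(x) = 10 + 1·x (degree < 2) with m(α_i) = c_i for every i, so c is indeed a codeword.


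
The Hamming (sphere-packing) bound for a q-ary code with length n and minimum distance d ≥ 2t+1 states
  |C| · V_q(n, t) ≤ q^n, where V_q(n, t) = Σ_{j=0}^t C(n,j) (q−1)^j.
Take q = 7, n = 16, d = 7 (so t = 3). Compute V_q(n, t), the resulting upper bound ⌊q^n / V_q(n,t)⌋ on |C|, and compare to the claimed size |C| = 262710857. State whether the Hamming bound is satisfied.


V_q(n, t) = 125377, q^n = 33232930569601, Hamming bound = 265064011, |C| = 262710857 ≤ bound (satisfied).

Step 1: Compute V_q(n, t) = Σ_{j=0}^3 C(n, j) (q−1)^j.
  j = 0: C(16,0)·(6)^0 = 1·1 = 1.
  j = 1: C(16,1)·(6)^1 = 16·6 = 96.
  j = 2: C(16,2)·(6)^2 = 120·36 = 4320.
  j = 3: C(16,3)·(6)^3 = 560·216 = 120960.
  V_q(n, t) = 1 + 96 + 4320 + 120960 = 125377.
Step 2: q^n = 7^16 = 33232930569601.
Step 3: Hamming bound ⌊q^n / V_q(n,t)⌋ = ⌊33232930569601/125377⌋ = 265064011.
Step 4: Compare |C| = 262710857 to 265064011: satisfied.
The claimed |C| lies below the Hamming bound.


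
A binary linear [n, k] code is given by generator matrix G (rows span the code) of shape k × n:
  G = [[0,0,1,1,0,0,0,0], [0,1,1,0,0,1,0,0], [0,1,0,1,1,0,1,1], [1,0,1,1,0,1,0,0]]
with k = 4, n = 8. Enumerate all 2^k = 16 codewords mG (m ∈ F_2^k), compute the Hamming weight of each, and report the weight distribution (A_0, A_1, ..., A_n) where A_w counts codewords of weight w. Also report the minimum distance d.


Weight distribution: A_0 = 1, A_2 = 2, A_3 = 4, A_4 = 3, A_5 = 2, A_6 = 2, A_7 = 2. Minimum distance d = 2.

Enumerate all 2^4 = 16 messages m ∈ F_2^4.
For each, compute codeword c = mG in F_2^8, then tally its weight.
  m = 0000 → c = 00000000, weight = 0.
  m = 1000 → c = 00110000, weight = 2.
  m = 0100 → c = 01100100, weight = 3.
  m = 1100 → c = 01010100, weight = 3.
  m = 0010 → c = 01011011, weight = 5.
  m = 1010 → c = 01101011, weight = 5.
  m = 0110 → c = 00111111, weight = 6.
  m = 1110 → c = 00001111, weight = 4.
  m = 0001 → c = 10110100, weight = 4.
  m = 1001 → c = 10000100, weight = 2.
  m = 0101 → c = 11010000, weight = 3.
  m = 1101 → c = 11100000, weight = 3.
  m = 0011 → c = 11101111, weight = 7.
  m = 1011 → c = 11011111, weight = 7.
  m = 0111 → c = 10001011, weight = 4.
  m = 1111 → c = 10111011, weight = 6.
Tally weights:
  weight 0: 1 codewords.
  weight 2: 2 codewords.
  weight 3: 4 codewords.
  weight 4: 3 codewords.
  weight 5: 2 codewords.
  weight 6: 2 codewords.
  weight 7: 2 codewords.
Minimum distance d = smallest w > 0 with A_w > 0 = 2.
Sanity: Σ A_w = 16 = 2^4 = 16 ✓.


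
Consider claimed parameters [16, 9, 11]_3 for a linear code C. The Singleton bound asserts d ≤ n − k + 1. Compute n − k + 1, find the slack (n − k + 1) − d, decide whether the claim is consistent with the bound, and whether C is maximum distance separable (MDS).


Singleton RHS = n − k + 1 = 8, slack = -3, bound violated (no such code; not MDS).

Singleton bound: d ≤ n − k + 1.
Here n = 16, k = 9, so n − k + 1 = 8.
Given d = 11, check d ≤ 8: NO.
Slack = (n − k + 1) − d = -3.
The slack is negative: d = 11 exceeds n − k + 1 = 8 by 3, so the Singleton bound is violated and no linear [16, 9, 11]_3 code can exist. In particular it is not MDS (MDS requires d = n − k + 1 exactly).
Description: the claimed parameters are [16, 9, 11]_3; such a code would be impossible (violates the Singleton bound).


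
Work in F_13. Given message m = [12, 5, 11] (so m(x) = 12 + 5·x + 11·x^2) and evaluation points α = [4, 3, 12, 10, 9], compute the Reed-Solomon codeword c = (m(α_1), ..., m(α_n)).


c = [0, 9, 5, 5, 12]

Message polynomial: m(x) = 12 + 5·x + 11·x^2 (mod 13).
For each evaluation point α_i, compute m(α_i) mod 13:
  α_1 = 4: Horner steps 11 → 10 → 0, so m(4) = 0.
  α_2 = 3: Horner steps 11 → 12 → 9, so m(3) = 9.
  α_3 = 12: Horner steps 11 → 7 → 5, so m(12) = 5.
  α_4 = 10: Horner steps 11 → 11 → 5, so m(10) = 5.
  α_5 = 9: Horner steps 11 → 0 → 12, so m(9) = 12.
Codeword c = [0, 9, 5, 5, 12] ∈ F_13^5.


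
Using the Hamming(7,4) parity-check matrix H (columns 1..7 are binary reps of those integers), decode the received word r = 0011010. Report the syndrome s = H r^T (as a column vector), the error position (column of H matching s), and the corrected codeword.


s = (0, 0, 1)^T, error position = 1, corrected codeword c = 1011010

Compute s = H r^T mod 2 one row at a time:
  s_1 = 1 + 0 + 1 + 0 = 2 ≡ 0 (mod 2).
  s_2 = 0 + 1 + 1 + 0 = 2 ≡ 0 (mod 2).
  s_3 = 0 + 1 + 0 + 0 = 1 ≡ 1 (mod 2).
s = (0, 0, 1)^T — this equals column 1 of H (binary 001), so error is at position 1.
Correct: flip bit 1 of r = 0011010 to get c = 1011010.


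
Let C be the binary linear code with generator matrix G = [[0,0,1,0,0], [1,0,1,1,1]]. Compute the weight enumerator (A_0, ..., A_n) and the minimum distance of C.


Weight distribution: A_0 = 1, A_1 = 1, A_3 = 1, A_4 = 1. Minimum distance d = 1.

Enumerate all 2^2 = 4 messages m ∈ F_2^2.
For each, compute codeword c = mG in F_2^5, then tally its weight.
  m = 00 → c = 00000, weight = 0.
  m = 10 → c = 00100, weight = 1.
  m = 01 → c = 10111, weight = 4.
  m = 11 → c = 10011, weight = 3.
Tally weights:
  weight 0: 1 codewords.
  weight 1: 1 codewords.
  weight 3: 1 codewords.
  weight 4: 1 codewords.
Minimum distance d = smallest w > 0 with A_w > 0 = 1.
Sanity: Σ A_w = 4 = 2^2 = 4 ✓.


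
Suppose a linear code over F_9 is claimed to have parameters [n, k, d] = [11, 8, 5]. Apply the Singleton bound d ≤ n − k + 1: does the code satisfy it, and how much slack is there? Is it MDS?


Singleton RHS = n − k + 1 = 4, slack = -1, bound violated (no such code; not MDS).

Singleton bound: d ≤ n − k + 1.
Here n = 11, k = 8, so n − k + 1 = 4.
Given d = 5, check d ≤ 4: NO.
Slack = (n − k + 1) − d = -1.
The slack is negative: d = 5 exceeds n − k + 1 = 4 by 1, so the Singleton bound is violated and no linear [11, 8, 5]_9 code can exist. In particular it is not MDS (MDS requires d = n − k + 1 exactly).
Description: the claimed parameters are [11, 8, 5]_9; such a code would be impossible (violates the Singleton bound).


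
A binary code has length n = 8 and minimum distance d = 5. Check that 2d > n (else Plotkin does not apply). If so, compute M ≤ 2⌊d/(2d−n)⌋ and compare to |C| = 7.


Plotkin bound M ≤ 4; given |C| = 7 > bound (violated).

Check applicability: 2d = 10, n = 8.
2d − n = 2 > 0, so Plotkin applies.
Compute d/(2d−n) = 5/2 ≈ 2.5000.
⌊d/(2d−n)⌋ = 2.
Plotkin bound: M ≤ 2·2 = 4.
Given |C| = 7, check: VIOLATED.
This |C| is above the Plotkin bound, so no binary code with n = 8, d = 5 and 7 codewords exists.


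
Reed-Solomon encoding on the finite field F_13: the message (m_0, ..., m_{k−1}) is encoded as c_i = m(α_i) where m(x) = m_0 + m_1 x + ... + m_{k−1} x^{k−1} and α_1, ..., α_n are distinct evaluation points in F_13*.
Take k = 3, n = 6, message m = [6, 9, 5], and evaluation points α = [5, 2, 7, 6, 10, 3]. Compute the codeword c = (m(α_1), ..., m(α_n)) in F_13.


c = [7, 5, 2, 6, 11, 0]

Message polynomial: m(x) = 6 + 9·x + 5·x^2 (mod 13).
For each evaluation point α_i, compute m(α_i) mod 13:
  α_1 = 5: Horner steps 5 → 8 → 7, so m(5) = 7.
  α_2 = 2: Horner steps 5 → 6 → 5, so m(2) = 5.
  α_3 = 7: Horner steps 5 → 5 → 2, so m(7) = 2.
  α_4 = 6: Horner steps 5 → 0 → 6, so m(6) = 6.
  α_5 = 10: Horner steps 5 → 7 → 11, so m(10) = 11.
  α_6 = 3: Horner steps 5 → 11 → 0, so m(3) = 0.
Codeword c = [7, 5, 2, 6, 11, 0] ∈ F_13^6.


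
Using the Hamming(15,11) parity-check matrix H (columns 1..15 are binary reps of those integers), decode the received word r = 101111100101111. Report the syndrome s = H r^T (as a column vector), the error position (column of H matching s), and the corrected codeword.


s = (1, 0, 0, 0)^T, error position = 8, corrected codeword c = 101111110101111

Compute s = H r^T mod 2 one row at a time:
  s_1 = 0 + 0 + 1 + 0 + 1 + 1 + 1 + 1 = 5 ≡ 1 (mod 2).
  s_2 = 1 + 1 + 1 + 1 + 1 + 1 + 1 + 1 = 8 ≡ 0 (mod 2).
  s_3 = 0 + 1 + 1 + 1 + 1 + 0 + 1 + 1 = 6 ≡ 0 (mod 2).
  s_4 = 1 + 1 + 1 + 1 + 0 + 0 + 1 + 1 = 6 ≡ 0 (mod 2).
s = (1, 0, 0, 0)^T — this equals column 8 of H (binary 1000), so error is at position 8.
Correct: flip bit 8 of r = 101111100101111 to get c = 101111110101111.


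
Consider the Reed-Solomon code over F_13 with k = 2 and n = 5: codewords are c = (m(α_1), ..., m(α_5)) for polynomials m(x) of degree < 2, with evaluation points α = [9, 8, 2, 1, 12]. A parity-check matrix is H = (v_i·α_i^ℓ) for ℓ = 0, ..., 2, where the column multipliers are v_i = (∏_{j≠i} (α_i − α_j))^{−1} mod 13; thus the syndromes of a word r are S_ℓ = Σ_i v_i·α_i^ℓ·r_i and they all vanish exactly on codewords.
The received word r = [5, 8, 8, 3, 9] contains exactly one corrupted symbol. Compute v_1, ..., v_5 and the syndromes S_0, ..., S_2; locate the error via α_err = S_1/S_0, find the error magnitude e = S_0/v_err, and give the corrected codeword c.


S = (11, 9, 5), error at position 3, error magnitude e = 8, c = [5, 8, 0, 3, 9].

Step 1: column multipliers v_i = (∏_{j≠i}(α_i − α_j))^{−1} mod 13.
  i = 1 (α = 9): (9−8)(9−2)(9−1)(9−12) = 1·7·8·(−3) = −168 ≡ 1, so v_1 = 1^{−1} = 1 (mod 13).
  i = 2 (α = 8): (8−9)(8−2)(8−1)(8−12) = (−1)·6·7·(−4) = 168 ≡ 12, so v_2 = 12^{−1} = 12 (mod 13).
  i = 3 (α = 2): (2−9)(2−8)(2−1)(2−12) = (−7)·(−6)·1·(−10) = −420 ≡ 9, so v_3 = 9^{−1} = 3 (mod 13).
  i = 4 (α = 1): (1−9)(1−8)(1−2)(1−12) = (−8)·(−7)·(−1)·(−11) = 616 ≡ 5, so v_4 = 5^{−1} = 8 (mod 13).
  i = 5 (α = 12): (12−9)(12−8)(12−2)(12−1) = 3·4·10·11 = 1320 ≡ 7, so v_5 = 7^{−1} = 2 (mod 13).
  v = [1, 12, 3, 8, 2].
Step 2: syndromes of r = [5, 8, 8, 3, 9] (all sums mod 13).
  S_0 = Σ v_i r_i = 1·5 + 12·8 + 3·8 + 8·3 + 2·9 = 167 ≡ 11.
  S_1 = Σ v_i α_i r_i = 1·9·5 + 12·8·8 + 3·2·8 + 8·1·3 + 2·12·9 = 1101 ≡ 9.
  α_i^2 mod 13 = [3, 12, 4, 1, 1].
  S_2 = Σ v_i α_i^2 r_i = 1·3·5 + 12·12·8 + 3·4·8 + 8·1·3 + 2·1·9 = 1305 ≡ 5.
  S = (11, 9, 5) ≠ 0, so r is not a codeword (an error is present).
Step 3: locate the error. For a single error e at position i, S_ℓ = v_i·e·α_i^ℓ, so α_err = S_1/S_0.
  S_0^{−1} = 11^{−1} = 6 (mod 13), so α_err = 9·6 = 54 ≡ 2 = α_3. Error position i = 3.
  Consistency check: S_2/S_1 = 5·3 = 15 ≡ 2 = α_err ✓ (single-error assumption holds).
Step 4: error magnitude e = S_0/v_3 = S_0·∏_{j≠3}(α_3 − α_j) = 11·9 = 99 ≡ 8 (mod 13).
Step 5: correct position 3: c_3 = r_3 − e = 8 − 8 ≡ 0 (mod 13). Hence c = [5, 8, 0, 3, 9].
  Check: interpolating c through the α_i gives m(x) = 6 + 10·x (degree < 2) with m(α_i) = c_i for every i, so c is indeed a codeword.


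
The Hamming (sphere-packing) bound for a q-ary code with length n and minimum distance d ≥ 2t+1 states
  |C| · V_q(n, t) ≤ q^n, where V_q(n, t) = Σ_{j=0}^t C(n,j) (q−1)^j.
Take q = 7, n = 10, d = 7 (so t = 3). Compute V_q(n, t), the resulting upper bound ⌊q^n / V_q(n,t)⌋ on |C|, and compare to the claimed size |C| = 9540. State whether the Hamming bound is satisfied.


V_q(n, t) = 27601, q^n = 282475249, Hamming bound = 10234, |C| = 9540 ≤ bound (satisfied).

Step 1: Compute V_q(n, t) = Σ_{j=0}^3 C(n, j) (q−1)^j.
  j = 0: C(10,0)·(6)^0 = 1·1 = 1.
  j = 1: C(10,1)·(6)^1 = 10·6 = 60.
  j = 2: C(10,2)·(6)^2 = 45·36 = 1620.
  j = 3: C(10,3)·(6)^3 = 120·216 = 25920.
  V_q(n, t) = 1 + 60 + 1620 + 25920 = 27601.
Step 2: q^n = 7^10 = 282475249.
Step 3: Hamming bound ⌊q^n / V_q(n,t)⌋ = ⌊282475249/27601⌋ = 10234.
Step 4: Compare |C| = 9540 to 10234: satisfied.
The claimed |C| lies below the Hamming bound.


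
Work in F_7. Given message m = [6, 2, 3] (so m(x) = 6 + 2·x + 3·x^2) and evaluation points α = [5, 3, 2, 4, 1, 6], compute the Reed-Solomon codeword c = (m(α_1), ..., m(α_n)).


c = [0, 4, 1, 6, 4, 0]

Message polynomial: m(x) = 6 + 2·x + 3·x^2 (mod 7).
For each evaluation point α_i, compute m(α_i) mod 7:
  α_1 = 5: Horner steps 3 → 3 → 0, so m(5) = 0.
  α_2 = 3: Horner steps 3 → 4 → 4, so m(3) = 4.
  α_3 = 2: Horner steps 3 → 1 → 1, so m(2) = 1.
  α_4 = 4: Horner steps 3 → 0 → 6, so m(4) = 6.
  α_5 = 1: Horner steps 3 → 5 → 4, so m(1) = 4.
  α_6 = 6: Horner steps 3 → 6 → 0, so m(6) = 0.
Codeword c = [0, 4, 1, 6, 4, 0] ∈ F_7^6.


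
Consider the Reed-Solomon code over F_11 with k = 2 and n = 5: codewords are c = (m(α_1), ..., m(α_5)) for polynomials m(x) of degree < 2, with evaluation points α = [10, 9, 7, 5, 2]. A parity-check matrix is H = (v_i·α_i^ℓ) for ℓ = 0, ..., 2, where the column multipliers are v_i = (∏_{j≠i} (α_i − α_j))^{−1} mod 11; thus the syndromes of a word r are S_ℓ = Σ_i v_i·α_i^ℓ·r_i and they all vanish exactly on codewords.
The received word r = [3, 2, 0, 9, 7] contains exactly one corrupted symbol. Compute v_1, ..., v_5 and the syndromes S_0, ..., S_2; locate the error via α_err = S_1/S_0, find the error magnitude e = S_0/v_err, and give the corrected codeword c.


S = (3, 6, 1), error at position 5, error magnitude e = 1, c = [3, 2, 0, 9, 6].

Step 1: column multipliers v_i = (∏_{j≠i}(α_i − α_j))^{−1} mod 11.
  i = 1 (α = 10): (10−9)(10−7)(10−5)(10−2) = 1·3·5·8 = 120 ≡ 10, so v_1 = 10^{−1} = 10 (mod 11).
  i = 2 (α = 9): (9−10)(9−7)(9−5)(9−2) = (−1)·2·4·7 = −56 ≡ 10, so v_2 = 10^{−1} = 10 (mod 11).
  i = 3 (α = 7): (7−10)(7−9)(7−5)(7−2) = (−3)·(−2)·2·5 = 60 ≡ 5, so v_3 = 5^{−1} = 9 (mod 11).
  i = 4 (α = 5): (5−10)(5−9)(5−7)(5−2) = (−5)·(−4)·(−2)·3 = −120 ≡ 1, so v_4 = 1^{−1} = 1 (mod 11).
  i = 5 (α = 2): (2−10)(2−9)(2−7)(2−5) = (−8)·(−7)·(−5)·(−3) = 840 ≡ 4, so v_5 = 4^{−1} = 3 (mod 11).
  v = [10, 10, 9, 1, 3].
Step 2: syndromes of r = [3, 2, 0, 9, 7] (all sums mod 11).
  S_0 = Σ v_i r_i = 10·3 + 10·2 + 9·0 + 1·9 + 3·7 = 80 ≡ 3.
  S_1 = Σ v_i α_i r_i = 10·10·3 + 10·9·2 + 9·7·0 + 1·5·9 + 3·2·7 = 567 ≡ 6.
  α_i^2 mod 11 = [1, 4, 5, 3, 4].
  S_2 = Σ v_i α_i^2 r_i = 10·1·3 + 10·4·2 + 9·5·0 + 1·3·9 + 3·4·7 = 221 ≡ 1.
  S = (3, 6, 1) ≠ 0, so r is not a codeword (an error is present).
Step 3: locate the error. For a single error e at position i, S_ℓ = v_i·e·α_i^ℓ, so α_err = S_1/S_0.
  S_0^{−1} = 3^{−1} = 4 (mod 11), so α_err = 6·4 = 24 ≡ 2 = α_5. Error position i = 5.
  Consistency check: S_2/S_1 = 1·2 = 2 ≡ 2 = α_err ✓ (single-error assumption holds).
Step 4: error magnitude e = S_0/v_5 = S_0·∏_{j≠5}(α_5 − α_j) = 3·4 = 12 ≡ 1 (mod 11).
Step 5: correct position 5: c_5 = r_5 − e = 7 − 1 ≡ 6 (mod 11). Hence c = [3, 2, 0, 9, 6].
  Check: interpolating c through the α_i gives m(x) = 4 + 1·x (degree < 2) with m(α_i) = c_i for every i, so c is indeed a codeword.


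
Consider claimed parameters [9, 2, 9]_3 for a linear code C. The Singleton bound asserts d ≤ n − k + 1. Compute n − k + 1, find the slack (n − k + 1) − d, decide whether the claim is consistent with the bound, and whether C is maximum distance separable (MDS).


Singleton RHS = n − k + 1 = 8, slack = -1, bound violated (no such code; not MDS).

Singleton bound: d ≤ n − k + 1.
Here n = 9, k = 2, so n − k + 1 = 8.
Given d = 9, check d ≤ 8: NO.
Slack = (n − k + 1) − d = -1.
The slack is negative: d = 9 exceeds n − k + 1 = 8 by 1, so the Singleton bound is violated and no linear [9, 2, 9]_3 code can exist. In particular it is not MDS (MDS requires d = n − k + 1 exactly).
Description: the claimed parameters are [9, 2, 9]_3; such a code would be impossible (violates the Singleton bound).


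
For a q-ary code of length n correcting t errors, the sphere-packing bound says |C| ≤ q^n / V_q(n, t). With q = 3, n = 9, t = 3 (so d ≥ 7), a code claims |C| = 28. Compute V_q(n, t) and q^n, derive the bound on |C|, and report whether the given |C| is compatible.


V_q(n, t) = 835, q^n = 19683, Hamming bound = 23, |C| = 28 > bound (violated).

Step 1: Compute V_q(n, t) = Σ_{j=0}^3 C(n, j) (q−1)^j.
  j = 0: C(9,0)·(2)^0 = 1·1 = 1.
  j = 1: C(9,1)·(2)^1 = 9·2 = 18.
  j = 2: C(9,2)·(2)^2 = 36·4 = 144.
  j = 3: C(9,3)·(2)^3 = 84·8 = 672.
  V_q(n, t) = 1 + 18 + 144 + 672 = 835.
Step 2: q^n = 3^9 = 19683.
Step 3: Hamming bound ⌊q^n / V_q(n,t)⌋ = ⌊19683/835⌋ = 23.
Step 4: Compare |C| = 28 to 23: violated.
The claimed |C| lies above the Hamming bound, so no 3-ary code of length 9 with d ≥ 7 can have 28 codewords.


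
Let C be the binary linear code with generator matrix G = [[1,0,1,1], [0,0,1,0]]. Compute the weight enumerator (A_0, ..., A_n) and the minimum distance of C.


Weight distribution: A_0 = 1, A_1 = 1, A_2 = 1, A_3 = 1. Minimum distance d = 1.

Enumerate all 2^2 = 4 messages m ∈ F_2^2.
For each, compute codeword c = mG in F_2^4, then tally its weight.
  m = 00 → c = 0000, weight = 0.
  m = 10 → c = 1011, weight = 3.
  m = 01 → c = 0010, weight = 1.
  m = 11 → c = 1001, weight = 2.
Tally weights:
  weight 0: 1 codewords.
  weight 1: 1 codewords.
  weight 2: 1 codewords.
  weight 3: 1 codewords.
Minimum distance d = smallest w > 0 with A_w > 0 = 1.
Sanity: Σ A_w = 4 = 2^2 = 4 ✓.


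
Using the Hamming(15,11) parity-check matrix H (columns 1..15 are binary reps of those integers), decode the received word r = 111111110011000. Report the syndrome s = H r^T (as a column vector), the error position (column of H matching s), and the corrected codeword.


s = (1, 1, 1, 1)^T, error position = 15, corrected codeword c = 111111110011001

Compute s = H r^T mod 2 one row at a time:
  s_1 = 1 + 0 + 0 + 1 + 1 + 0 + 0 + 0 = 3 ≡ 1 (mod 2).
  s_2 = 1 + 1 + 1 + 1 + 1 + 0 + 0 + 0 = 5 ≡ 1 (mod 2).
  s_3 = 1 + 1 + 1 + 1 + 0 + 1 + 0 + 0 = 5 ≡ 1 (mod 2).
  s_4 = 1 + 1 + 1 + 1 + 0 + 1 + 0 + 0 = 5 ≡ 1 (mod 2).
s = (1, 1, 1, 1)^T — this equals column 15 of H (binary 1111), so error is at position 15.
Correct: flip bit 15 of r = 111111110011000 to get c = 111111110011001.


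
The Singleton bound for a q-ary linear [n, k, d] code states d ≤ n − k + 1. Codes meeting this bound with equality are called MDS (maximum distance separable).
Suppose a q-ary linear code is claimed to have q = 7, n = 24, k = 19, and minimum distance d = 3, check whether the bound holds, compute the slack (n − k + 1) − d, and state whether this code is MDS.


Singleton RHS = n − k + 1 = 6, slack = 3, bound satisfied, not MDS.

Singleton bound: d ≤ n − k + 1.
Here n = 24, k = 19, so n − k + 1 = 6.
Given d = 3, check d ≤ 6: YES.
Slack = (n − k + 1) − d = 3.
The code is NOT MDS (slack = 3 > 0).
Description: the claimed parameters are [24, 19, 3]_7; such a code would be non-MDS.


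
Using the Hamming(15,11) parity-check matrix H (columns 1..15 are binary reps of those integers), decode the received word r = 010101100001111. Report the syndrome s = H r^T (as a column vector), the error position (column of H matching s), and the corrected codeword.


s = (0, 1, 1, 1)^T, error position = 7, corrected codeword c = 010101000001111

Compute s = H r^T mod 2 one row at a time:
  s_1 = 0 + 0 + 0 + 0 + 1 + 1 + 1 + 1 = 4 ≡ 0 (mod 2).
  s_2 = 1 + 0 + 1 + 1 + 1 + 1 + 1 + 1 = 7 ≡ 1 (mod 2).
  s_3 = 1 + 0 + 1 + 1 + 0 + 0 + 1 + 1 = 5 ≡ 1 (mod 2).
  s_4 = 0 + 0 + 0 + 1 + 0 + 0 + 1 + 1 = 3 ≡ 1 (mod 2).
s = (0, 1, 1, 1)^T — this equals column 7 of H (binary 0111), so error is at position 7.
Correct: flip bit 7 of r = 010101100001111 to get c = 010101000001111.


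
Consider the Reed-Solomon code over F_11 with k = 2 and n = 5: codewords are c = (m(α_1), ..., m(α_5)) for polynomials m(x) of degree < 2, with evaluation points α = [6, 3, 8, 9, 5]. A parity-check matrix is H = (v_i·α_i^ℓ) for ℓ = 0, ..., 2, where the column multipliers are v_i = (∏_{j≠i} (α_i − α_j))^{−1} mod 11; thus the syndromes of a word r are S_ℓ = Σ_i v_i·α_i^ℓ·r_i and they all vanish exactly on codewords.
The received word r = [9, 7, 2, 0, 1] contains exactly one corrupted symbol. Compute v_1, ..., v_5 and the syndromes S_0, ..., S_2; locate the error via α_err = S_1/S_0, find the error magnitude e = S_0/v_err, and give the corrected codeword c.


S = (7, 1, 8), error at position 3, error magnitude e = 10, c = [9, 7, 3, 0, 1].

Step 1: column multipliers v_i = (∏_{j≠i}(α_i − α_j))^{−1} mod 11.
  i = 1 (α = 6): (6−3)(6−8)(6−9)(6−5) = 3·(−2)·(−3)·1 = 18 ≡ 7, so v_1 = 7^{−1} = 8 (mod 11).
  i = 2 (α = 3): (3−6)(3−8)(3−9)(3−5) = (−3)·(−5)·(−6)·(−2) = 180 ≡ 4, so v_2 = 4^{−1} = 3 (mod 11).
  i = 3 (α = 8): (8−6)(8−3)(8−9)(8−5) = 2·5·(−1)·3 = −30 ≡ 3, so v_3 = 3^{−1} = 4 (mod 11).
  i = 4 (α = 9): (9−6)(9−3)(9−8)(9−5) = 3·6·1·4 = 72 ≡ 6, so v_4 = 6^{−1} = 2 (mod 11).
  i = 5 (α = 5): (5−6)(5−3)(5−8)(5−9) = (−1)·2·(−3)·(−4) = −24 ≡ 9, so v_5 = 9^{−1} = 5 (mod 11).
  v = [8, 3, 4, 2, 5].
Step 2: syndromes of r = [9, 7, 2, 0, 1] (all sums mod 11).
  S_0 = Σ v_i r_i = 8·9 + 3·7 + 4·2 + 2·0 + 5·1 = 106 ≡ 7.
  S_1 = Σ v_i α_i r_i = 8·6·9 + 3·3·7 + 4·8·2 + 2·9·0 + 5·5·1 = 584 ≡ 1.
  α_i^2 mod 11 = [3, 9, 9, 4, 3].
  S_2 = Σ v_i α_i^2 r_i = 8·3·9 + 3·9·7 + 4·9·2 + 2·4·0 + 5·3·1 = 492 ≡ 8.
  S = (7, 1, 8) ≠ 0, so r is not a codeword (an error is present).
Step 3: locate the error. For a single error e at position i, S_ℓ = v_i·e·α_i^ℓ, so α_err = S_1/S_0.
  S_0^{−1} = 7^{−1} = 8 (mod 11), so α_err = 1·8 = 8 ≡ 8 = α_3. Error position i = 3.
  Consistency check: S_2/S_1 = 8·1 = 8 ≡ 8 = α_err ✓ (single-error assumption holds).
Step 4: error magnitude e = S_0/v_3 = S_0·∏_{j≠3}(α_3 − α_j) = 7·3 = 21 ≡ 10 (mod 11).
Step 5: correct position 3: c_3 = r_3 − e = 2 − 10 ≡ 3 (mod 11). Hence c = [9, 7, 3, 0, 1].
  Check: interpolating c through the α_i gives m(x) = 5 + 8·x (degree < 2) with m(α_i) = c_i for every i, so c is indeed a codeword.


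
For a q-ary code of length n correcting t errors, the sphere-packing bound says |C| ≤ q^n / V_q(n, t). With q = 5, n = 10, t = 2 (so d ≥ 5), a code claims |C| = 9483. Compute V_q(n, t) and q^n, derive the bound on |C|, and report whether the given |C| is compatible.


V_q(n, t) = 761, q^n = 9765625, Hamming bound = 12832, |C| = 9483 ≤ bound (satisfied).

Step 1: Compute V_q(n, t) = Σ_{j=0}^2 C(n, j) (q−1)^j.
  j = 0: C(10,0)·(4)^0 = 1·1 = 1.
  j = 1: C(10,1)·(4)^1 = 10·4 = 40.
  j = 2: C(10,2)·(4)^2 = 45·16 = 720.
  V_q(n, t) = 1 + 40 + 720 = 761.
Step 2: q^n = 5^10 = 9765625.
Step 3: Hamming bound ⌊q^n / V_q(n,t)⌋ = ⌊9765625/761⌋ = 12832.
Step 4: Compare |C| = 9483 to 12832: satisfied.
The claimed |C| lies below the Hamming bound.


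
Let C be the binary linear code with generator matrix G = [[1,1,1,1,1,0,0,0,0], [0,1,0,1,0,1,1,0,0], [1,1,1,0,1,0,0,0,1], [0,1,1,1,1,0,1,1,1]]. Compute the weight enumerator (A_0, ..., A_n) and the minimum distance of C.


Weight distribution: A_0 = 1, A_2 = 1, A_4 = 5, A_5 = 6, A_6 = 1, A_7 = 2. Minimum distance d = 2.

Enumerate all 2^4 = 16 messages m ∈ F_2^4.
For each, compute codeword c = mG in F_2^9, then tally its weight.
  m = 0000 → c = 000000000, weight = 0.
  m = 1000 → c = 111110000, weight = 5.
  m = 0100 → c = 010101100, weight = 4.
  m = 1100 → c = 101011100, weight = 5.
  m = 0010 → c = 111010001, weight = 5.
  m = 1010 → c = 000100001, weight = 2.
  m = 0110 → c = 101111101, weight = 7.
  m = 1110 → c = 010001101, weight = 4.
  m = 0001 → c = 011110111, weight = 7.
  m = 1001 → c = 100000111, weight = 4.
  m = 0101 → c = 001011011, weight = 5.
  m = 1101 → c = 110101011, weight = 6.
  m = 0011 → c = 100100110, weight = 4.
  m = 1011 → c = 011010110, weight = 5.
  m = 0111 → c = 110001010, weight = 4.
  m = 1111 → c = 001111010, weight = 5.
Tally weights:
  weight 0: 1 codewords.
  weight 2: 1 codewords.
  weight 4: 5 codewords.
  weight 5: 6 codewords.
  weight 6: 1 codewords.
  weight 7: 2 codewords.
Minimum distance d = smallest w > 0 with A_w > 0 = 2.
Sanity: Σ A_w = 16 = 2^4 = 16 ✓.
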